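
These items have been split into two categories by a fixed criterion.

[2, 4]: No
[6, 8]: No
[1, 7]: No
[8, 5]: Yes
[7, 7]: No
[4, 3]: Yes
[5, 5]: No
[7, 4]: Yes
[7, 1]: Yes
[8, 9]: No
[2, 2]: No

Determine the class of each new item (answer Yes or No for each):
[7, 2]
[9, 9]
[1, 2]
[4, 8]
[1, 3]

Yes, No, No, No, No

Looking at the examples, the only property every 'Yes' case has and every 'No' case lacks is: first > second.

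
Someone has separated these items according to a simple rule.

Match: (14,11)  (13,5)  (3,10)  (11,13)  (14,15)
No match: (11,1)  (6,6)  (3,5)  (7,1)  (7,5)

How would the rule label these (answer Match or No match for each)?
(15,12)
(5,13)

Match, Match

All 'Match' examples share one property — sum ≥ 13 — and every 'No match' example lacks it.
(15,12): Match (15+12 = 27).
(5,13): Match (5+13 = 18).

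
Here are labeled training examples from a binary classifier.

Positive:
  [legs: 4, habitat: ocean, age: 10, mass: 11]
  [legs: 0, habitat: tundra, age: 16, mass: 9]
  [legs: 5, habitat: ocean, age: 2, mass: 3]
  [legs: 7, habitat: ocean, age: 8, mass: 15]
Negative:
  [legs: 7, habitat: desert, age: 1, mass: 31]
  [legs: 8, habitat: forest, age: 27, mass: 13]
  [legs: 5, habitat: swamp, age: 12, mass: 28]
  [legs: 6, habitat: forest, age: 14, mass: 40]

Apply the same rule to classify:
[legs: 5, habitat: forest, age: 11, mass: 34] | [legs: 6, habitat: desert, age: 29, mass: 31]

Negative, Negative

Every 'Positive' example satisfies: habitat is ocean OR habitat is tundra. None of the 'Negative' examples do.
[legs: 5, habitat: forest, age: 11, mass: 34]: habitat is forest — fails this test, so Negative.
[legs: 6, habitat: desert, age: 29, mass: 31]: habitat is desert — fails this test, so Negative.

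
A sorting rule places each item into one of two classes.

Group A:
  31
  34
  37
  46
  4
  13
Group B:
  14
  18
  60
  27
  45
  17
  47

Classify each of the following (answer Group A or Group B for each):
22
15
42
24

Group A, Group B, Group B, Group B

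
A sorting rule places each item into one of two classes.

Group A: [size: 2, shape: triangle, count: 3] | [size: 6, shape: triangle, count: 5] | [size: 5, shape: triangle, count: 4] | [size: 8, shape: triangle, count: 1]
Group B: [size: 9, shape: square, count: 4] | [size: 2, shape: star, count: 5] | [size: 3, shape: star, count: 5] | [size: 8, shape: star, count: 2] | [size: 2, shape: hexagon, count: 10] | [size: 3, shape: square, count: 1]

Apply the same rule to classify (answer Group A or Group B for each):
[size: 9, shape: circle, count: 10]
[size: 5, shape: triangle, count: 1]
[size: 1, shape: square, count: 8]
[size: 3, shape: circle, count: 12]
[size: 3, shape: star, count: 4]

Group B, Group A, Group B, Group B, Group B

The pattern is that an item is 'Group A' exactly when: shape is triangle.
[size: 9, shape: circle, count: 10] → shape is circle → Group B.
[size: 5, shape: triangle, count: 1] → shape is triangle → Group A.
[size: 1, shape: square, count: 8] → shape is square → Group B.
[size: 3, shape: circle, count: 12] → shape is circle → Group B.
[size: 3, shape: star, count: 4] → shape is star → Group B.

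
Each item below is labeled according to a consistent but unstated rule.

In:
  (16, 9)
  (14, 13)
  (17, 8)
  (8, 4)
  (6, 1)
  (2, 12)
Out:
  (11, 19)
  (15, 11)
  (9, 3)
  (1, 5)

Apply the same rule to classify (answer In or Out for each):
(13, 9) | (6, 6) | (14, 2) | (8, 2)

Comparing the two groups points to one rule — product is even.
(13, 9): 13·9 = 117 — does not satisfy this, so Out. (6, 6): 6·6 = 36 — qualifies, so In. (14, 2): 14·2 = 28 — qualifies, so In. (8, 2): 8·2 = 16 — qualifies, so In.

Out, In, In, In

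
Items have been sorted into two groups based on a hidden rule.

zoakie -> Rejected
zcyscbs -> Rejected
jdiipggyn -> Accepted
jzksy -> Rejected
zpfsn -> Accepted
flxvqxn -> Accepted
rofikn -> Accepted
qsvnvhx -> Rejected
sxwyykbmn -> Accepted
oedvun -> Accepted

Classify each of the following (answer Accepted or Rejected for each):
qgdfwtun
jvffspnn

The common property of the 'Accepted' items is: ends with 'n'. No 'Rejected' item has it.
qgdfwtun → ends with 'n' → Accepted. jvffspnn → ends with 'n' → Accepted.

Accepted, Accepted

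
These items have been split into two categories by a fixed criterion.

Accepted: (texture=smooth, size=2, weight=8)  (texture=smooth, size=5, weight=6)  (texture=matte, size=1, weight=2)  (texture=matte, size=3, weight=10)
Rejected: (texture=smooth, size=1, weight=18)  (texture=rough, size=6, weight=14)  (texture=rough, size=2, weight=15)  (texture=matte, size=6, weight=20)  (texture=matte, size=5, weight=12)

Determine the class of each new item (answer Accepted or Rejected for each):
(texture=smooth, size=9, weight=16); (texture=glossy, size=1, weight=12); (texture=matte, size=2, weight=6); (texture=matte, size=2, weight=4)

The distinguishing property — weight ≤ 10 — holds for all the 'Accepted' cases and none of the 'Rejected' cases.
(texture=smooth, size=9, weight=16) — weight = 16, hence Rejected.
(texture=glossy, size=1, weight=12) — weight = 12, hence Rejected.
(texture=matte, size=2, weight=6) — weight = 6, hence Accepted.
(texture=matte, size=2, weight=4) — weight = 4, hence Accepted.

Rejected, Rejected, Accepted, Accepted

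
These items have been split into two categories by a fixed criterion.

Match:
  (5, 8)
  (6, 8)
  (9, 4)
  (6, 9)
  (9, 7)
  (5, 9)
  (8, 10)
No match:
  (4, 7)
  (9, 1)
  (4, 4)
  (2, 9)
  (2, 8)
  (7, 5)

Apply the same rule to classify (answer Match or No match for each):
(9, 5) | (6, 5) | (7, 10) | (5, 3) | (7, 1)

Match, No match, Match, No match, No match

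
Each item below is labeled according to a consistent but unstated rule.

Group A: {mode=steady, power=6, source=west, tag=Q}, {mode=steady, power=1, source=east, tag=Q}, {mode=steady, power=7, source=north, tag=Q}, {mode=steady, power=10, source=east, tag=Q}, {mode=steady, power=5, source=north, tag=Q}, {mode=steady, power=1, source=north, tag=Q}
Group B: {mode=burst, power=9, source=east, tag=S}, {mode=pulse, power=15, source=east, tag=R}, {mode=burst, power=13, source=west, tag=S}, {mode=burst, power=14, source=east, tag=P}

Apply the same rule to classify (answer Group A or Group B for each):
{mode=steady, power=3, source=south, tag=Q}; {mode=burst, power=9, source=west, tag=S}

'Group A' ⟺ tag is Q.
Group A: {mode=steady, power=3, source=south, tag=Q}, since tag is Q. Group B: {mode=burst, power=9, source=west, tag=S}, since tag is S.

Group A, Group B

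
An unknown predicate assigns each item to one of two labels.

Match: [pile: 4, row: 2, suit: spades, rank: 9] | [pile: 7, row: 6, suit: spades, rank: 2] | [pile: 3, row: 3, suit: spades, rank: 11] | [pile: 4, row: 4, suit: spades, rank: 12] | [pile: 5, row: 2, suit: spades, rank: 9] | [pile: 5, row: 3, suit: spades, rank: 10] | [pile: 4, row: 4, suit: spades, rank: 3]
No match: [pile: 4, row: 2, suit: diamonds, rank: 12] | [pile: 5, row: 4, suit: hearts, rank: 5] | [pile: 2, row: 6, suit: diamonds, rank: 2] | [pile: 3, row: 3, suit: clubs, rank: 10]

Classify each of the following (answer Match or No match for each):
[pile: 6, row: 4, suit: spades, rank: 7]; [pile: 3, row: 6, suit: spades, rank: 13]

Every 'Match' example satisfies: suit is spades. None of the 'No match' examples do.
Match: [pile: 6, row: 4, suit: spades, rank: 7], since suit is spades. Match: [pile: 3, row: 6, suit: spades, rank: 13], since suit is spades.

Match, Match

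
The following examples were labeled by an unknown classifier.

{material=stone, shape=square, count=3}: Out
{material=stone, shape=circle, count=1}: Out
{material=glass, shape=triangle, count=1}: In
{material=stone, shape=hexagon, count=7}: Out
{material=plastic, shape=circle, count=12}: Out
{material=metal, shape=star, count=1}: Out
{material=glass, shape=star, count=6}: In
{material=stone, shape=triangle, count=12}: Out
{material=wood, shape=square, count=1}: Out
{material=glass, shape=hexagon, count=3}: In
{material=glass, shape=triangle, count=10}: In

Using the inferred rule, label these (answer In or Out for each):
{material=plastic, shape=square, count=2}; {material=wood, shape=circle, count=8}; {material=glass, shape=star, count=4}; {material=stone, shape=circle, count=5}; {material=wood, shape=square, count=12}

A rule that fits every label: material is glass — true of each 'In' example, false of each 'Out' one.

Out, Out, In, Out, Out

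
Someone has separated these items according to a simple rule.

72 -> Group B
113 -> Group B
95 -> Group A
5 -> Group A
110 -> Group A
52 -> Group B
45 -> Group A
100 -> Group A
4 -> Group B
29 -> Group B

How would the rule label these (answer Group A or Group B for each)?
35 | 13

The classifier is using: multiple of 5.

Group A, Group B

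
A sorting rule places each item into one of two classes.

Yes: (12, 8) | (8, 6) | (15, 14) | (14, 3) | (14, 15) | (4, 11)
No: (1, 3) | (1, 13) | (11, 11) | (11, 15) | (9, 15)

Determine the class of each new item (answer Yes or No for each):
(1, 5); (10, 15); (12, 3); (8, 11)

The pattern is that an item is 'Yes' exactly when: product is even.
(1, 5): No (1·5 = 5). (10, 15): Yes (10·15 = 150). (12, 3): Yes (12·3 = 36). (8, 11): Yes (8·11 = 88).

No, Yes, Yes, Yes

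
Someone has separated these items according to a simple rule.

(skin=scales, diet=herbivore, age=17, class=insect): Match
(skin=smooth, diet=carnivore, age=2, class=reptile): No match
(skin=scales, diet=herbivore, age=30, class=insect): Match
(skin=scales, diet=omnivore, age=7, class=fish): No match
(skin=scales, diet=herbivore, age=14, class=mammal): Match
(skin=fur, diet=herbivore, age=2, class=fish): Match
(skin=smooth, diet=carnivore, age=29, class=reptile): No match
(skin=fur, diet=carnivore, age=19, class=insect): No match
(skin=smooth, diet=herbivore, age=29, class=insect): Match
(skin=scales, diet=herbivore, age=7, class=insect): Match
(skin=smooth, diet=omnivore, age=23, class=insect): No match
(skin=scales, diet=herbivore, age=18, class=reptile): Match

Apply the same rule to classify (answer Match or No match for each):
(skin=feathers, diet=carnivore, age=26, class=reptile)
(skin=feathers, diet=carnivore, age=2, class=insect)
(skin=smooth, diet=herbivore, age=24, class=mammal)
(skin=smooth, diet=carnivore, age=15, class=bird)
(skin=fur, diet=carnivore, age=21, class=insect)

No match, No match, Match, No match, No match

The simplest hypothesis consistent with all the labels is: diet is herbivore.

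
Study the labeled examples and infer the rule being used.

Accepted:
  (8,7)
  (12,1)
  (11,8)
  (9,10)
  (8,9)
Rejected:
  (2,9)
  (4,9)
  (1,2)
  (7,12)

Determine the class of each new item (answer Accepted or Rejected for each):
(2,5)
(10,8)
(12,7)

Every 'Accepted' example satisfies: first ≥ 8. None of the 'Rejected' examples do.
Rejected: (2,5), since first 2.
Accepted: (10,8), since first 10.
Accepted: (12,7), since first 12.

Rejected, Accepted, Accepted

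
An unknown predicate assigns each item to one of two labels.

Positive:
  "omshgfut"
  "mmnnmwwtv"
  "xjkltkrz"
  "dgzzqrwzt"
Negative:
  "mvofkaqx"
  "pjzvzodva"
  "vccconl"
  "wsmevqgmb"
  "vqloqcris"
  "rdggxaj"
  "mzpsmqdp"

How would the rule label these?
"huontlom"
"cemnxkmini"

Positive, Negative

Rule: contains 't'. This holds for each 'Positive' example and fails for each 'Negative' one.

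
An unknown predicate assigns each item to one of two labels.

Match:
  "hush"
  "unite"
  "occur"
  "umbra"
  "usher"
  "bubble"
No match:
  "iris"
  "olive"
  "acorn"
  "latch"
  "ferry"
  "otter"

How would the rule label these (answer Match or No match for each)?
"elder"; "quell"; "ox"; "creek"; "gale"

No match, Match, No match, No match, No match

Comparing the two groups points to one rule — contains 'u'.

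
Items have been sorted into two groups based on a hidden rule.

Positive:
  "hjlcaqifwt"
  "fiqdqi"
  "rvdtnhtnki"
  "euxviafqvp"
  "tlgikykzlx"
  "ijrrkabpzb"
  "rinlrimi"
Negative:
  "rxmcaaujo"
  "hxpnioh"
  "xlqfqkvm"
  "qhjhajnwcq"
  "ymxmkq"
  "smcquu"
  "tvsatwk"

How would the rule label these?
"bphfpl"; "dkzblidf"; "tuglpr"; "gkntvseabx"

Negative, Positive, Negative, Negative

The common property of the 'Positive' items is: even length AND contains 'i'. No 'Negative' item has it.
"bphfpl": Negative (length 6, no 'i'). "dkzblidf": Positive (length 8, has 'i'). "tuglpr": Negative (length 6, no 'i'). "gkntvseabx": Negative (length 10, no 'i').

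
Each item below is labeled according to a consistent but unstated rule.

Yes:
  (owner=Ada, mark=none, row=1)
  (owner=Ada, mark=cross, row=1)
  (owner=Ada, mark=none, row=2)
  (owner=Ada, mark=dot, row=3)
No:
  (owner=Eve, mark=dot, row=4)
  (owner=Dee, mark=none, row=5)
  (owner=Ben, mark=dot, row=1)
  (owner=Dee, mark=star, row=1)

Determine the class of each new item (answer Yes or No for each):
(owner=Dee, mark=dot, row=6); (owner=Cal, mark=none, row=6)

No, No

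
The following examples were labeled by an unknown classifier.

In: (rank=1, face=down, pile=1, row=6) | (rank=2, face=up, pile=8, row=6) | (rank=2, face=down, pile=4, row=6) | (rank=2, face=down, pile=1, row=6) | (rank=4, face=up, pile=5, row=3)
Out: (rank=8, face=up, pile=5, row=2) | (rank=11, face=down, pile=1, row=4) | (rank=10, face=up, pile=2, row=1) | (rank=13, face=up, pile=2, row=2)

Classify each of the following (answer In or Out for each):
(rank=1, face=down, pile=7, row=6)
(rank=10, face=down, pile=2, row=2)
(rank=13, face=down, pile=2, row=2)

In, Out, Out

All 'In' examples share one property — rank ≤ 4 — and every 'Out' example lacks it.
(rank=1, face=down, pile=7, row=6) → rank = 1 → In.
(rank=10, face=down, pile=2, row=2) → rank = 10 → Out.
(rank=13, face=down, pile=2, row=2) → rank = 13 → Out.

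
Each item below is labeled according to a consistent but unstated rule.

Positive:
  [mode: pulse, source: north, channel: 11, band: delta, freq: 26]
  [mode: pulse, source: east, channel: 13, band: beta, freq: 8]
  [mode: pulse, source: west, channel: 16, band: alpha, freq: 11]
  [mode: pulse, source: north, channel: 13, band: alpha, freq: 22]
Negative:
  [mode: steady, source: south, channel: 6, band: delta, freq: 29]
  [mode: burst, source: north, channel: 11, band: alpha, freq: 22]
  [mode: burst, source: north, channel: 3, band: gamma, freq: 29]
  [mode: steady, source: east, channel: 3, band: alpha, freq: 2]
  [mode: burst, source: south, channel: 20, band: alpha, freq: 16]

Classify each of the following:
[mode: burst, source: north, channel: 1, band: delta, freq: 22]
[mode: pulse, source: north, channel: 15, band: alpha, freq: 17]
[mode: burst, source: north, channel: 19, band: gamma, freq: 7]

Negative, Positive, Negative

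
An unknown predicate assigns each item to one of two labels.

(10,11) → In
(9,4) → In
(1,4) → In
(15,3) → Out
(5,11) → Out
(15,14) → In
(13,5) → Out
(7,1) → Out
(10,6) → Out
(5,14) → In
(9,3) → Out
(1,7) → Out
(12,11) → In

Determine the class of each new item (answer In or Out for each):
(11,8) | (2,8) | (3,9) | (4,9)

In, Out, Out, In

One predicate separates the groups cleanly: sum is odd.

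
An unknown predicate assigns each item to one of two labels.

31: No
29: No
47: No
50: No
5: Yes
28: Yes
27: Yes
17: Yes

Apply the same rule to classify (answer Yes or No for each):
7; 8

Yes, Yes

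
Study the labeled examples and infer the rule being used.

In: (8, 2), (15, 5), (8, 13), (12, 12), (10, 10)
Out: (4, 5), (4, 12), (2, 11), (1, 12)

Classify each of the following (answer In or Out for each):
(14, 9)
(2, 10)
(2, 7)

In, Out, Out

The simplest hypothesis consistent with all the labels is: first ≥ 5.
(14, 9): In (first 14).
(2, 10): Out (first 2).
(2, 7): Out (first 2).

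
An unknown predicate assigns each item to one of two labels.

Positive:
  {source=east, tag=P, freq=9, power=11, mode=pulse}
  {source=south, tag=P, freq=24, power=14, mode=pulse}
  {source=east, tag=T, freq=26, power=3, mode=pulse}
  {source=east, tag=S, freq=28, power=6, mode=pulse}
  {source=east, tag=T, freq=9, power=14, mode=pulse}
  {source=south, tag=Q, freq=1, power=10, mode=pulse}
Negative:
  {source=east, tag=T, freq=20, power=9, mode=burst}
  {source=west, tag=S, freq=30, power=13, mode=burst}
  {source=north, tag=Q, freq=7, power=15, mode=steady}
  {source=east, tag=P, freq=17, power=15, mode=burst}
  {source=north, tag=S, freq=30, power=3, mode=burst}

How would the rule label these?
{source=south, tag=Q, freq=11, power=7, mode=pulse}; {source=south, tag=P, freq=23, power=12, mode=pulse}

Positive, Positive

The classifier is using: mode is pulse.
{source=south, tag=Q, freq=11, power=7, mode=pulse} — mode is pulse, hence Positive. {source=south, tag=P, freq=23, power=12, mode=pulse} — mode is pulse, hence Positive.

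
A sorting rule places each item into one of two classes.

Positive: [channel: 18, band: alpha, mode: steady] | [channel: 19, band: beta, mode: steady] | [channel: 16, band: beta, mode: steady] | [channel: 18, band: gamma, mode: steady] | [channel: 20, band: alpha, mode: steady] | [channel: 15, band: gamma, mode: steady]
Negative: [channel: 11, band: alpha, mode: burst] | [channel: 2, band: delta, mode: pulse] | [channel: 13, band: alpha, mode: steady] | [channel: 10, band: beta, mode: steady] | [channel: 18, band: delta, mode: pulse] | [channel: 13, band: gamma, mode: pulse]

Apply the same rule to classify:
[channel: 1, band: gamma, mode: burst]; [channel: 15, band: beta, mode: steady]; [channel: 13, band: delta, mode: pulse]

The distinguishing property — mode is steady AND channel ≥ 15 — holds for all the 'Positive' cases and none of the 'Negative' cases.
[channel: 1, band: gamma, mode: burst] — mode is burst, channel = 1, hence Negative.
[channel: 15, band: beta, mode: steady] — mode is steady, channel = 15, hence Positive.
[channel: 13, band: delta, mode: pulse] — mode is pulse, channel = 13, hence Negative.

Negative, Positive, Negative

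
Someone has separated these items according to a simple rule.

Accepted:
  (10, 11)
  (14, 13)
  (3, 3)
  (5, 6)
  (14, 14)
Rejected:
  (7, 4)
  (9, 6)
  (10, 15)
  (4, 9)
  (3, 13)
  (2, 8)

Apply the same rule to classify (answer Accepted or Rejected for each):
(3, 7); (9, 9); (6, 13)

The classifier is using: |first − second| ≤ 1.
(3, 7): Rejected (|3−7| = 4). (9, 9): Accepted (|9−9| = 0). (6, 13): Rejected (|6−13| = 7).

Rejected, Accepted, Rejected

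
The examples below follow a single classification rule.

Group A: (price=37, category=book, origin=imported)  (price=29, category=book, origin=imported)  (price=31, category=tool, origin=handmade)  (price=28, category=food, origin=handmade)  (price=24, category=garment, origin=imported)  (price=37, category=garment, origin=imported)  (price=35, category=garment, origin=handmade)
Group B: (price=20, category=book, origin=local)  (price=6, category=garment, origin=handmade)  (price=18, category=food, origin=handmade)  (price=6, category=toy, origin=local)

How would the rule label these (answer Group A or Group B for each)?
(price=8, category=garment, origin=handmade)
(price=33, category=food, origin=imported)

Group B, Group A

Rule: price ≥ 24. This holds for each 'Group A' example and fails for each 'Group B' one.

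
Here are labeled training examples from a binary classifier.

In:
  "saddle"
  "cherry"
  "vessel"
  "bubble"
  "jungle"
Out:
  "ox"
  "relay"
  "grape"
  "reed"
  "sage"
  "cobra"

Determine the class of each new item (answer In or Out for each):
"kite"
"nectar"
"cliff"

The simplest hypothesis consistent with all the labels is: length 6.

Out, In, Out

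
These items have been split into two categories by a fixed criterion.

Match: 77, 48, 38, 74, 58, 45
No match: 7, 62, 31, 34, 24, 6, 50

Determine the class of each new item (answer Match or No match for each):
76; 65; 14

The simplest hypothesis consistent with all the labels is: digit sum ≥ 9.
76 — digit sum 7+6 = 13, hence Match. 65 — digit sum 6+5 = 11, hence Match. 14 — digit sum 1+4 = 5, hence No match.

Match, Match, No match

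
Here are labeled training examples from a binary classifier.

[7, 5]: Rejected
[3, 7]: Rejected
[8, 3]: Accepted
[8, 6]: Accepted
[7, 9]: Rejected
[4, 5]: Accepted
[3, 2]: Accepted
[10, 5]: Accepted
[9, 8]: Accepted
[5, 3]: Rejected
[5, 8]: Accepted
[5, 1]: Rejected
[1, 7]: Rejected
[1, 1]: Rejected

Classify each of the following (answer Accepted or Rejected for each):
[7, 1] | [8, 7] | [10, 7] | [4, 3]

Every 'Accepted' example satisfies: product is even. None of the 'Rejected' examples do.
Rejected: [7, 1], since 7·1 = 7.
Accepted: [8, 7], since 8·7 = 56.
Accepted: [10, 7], since 10·7 = 70.
Accepted: [4, 3], since 4·3 = 12.

Rejected, Accepted, Accepted, Accepted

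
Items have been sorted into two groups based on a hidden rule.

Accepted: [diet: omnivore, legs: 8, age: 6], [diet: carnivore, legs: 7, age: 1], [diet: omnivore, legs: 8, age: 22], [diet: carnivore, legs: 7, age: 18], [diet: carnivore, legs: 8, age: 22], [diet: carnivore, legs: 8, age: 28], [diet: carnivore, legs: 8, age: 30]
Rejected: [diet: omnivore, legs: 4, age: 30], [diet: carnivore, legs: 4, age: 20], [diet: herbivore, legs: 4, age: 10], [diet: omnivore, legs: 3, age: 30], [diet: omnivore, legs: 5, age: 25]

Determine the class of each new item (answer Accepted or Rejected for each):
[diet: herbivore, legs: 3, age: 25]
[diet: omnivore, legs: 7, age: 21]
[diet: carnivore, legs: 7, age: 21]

Rule: legs ≥ 7. This holds for each 'Accepted' example and fails for each 'Rejected' one.
[diet: herbivore, legs: 3, age: 25] → legs = 3 → Rejected.
[diet: omnivore, legs: 7, age: 21] → legs = 7 → Accepted.
[diet: carnivore, legs: 7, age: 21] → legs = 7 → Accepted.

Rejected, Accepted, Accepted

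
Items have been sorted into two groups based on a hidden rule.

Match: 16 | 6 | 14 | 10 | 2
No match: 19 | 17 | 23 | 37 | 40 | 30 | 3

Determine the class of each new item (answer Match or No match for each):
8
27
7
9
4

Match, No match, No match, No match, Match

The pattern is that an item is 'Match' exactly when: even AND at most 16.
8: Match (8 is even, 8 ≤ 16). 27: No match (27 is odd, 27 > 16). 7: No match (7 is odd, 7 ≤ 16). 9: No match (9 is odd, 9 ≤ 16). 4: Match (4 is even, 4 ≤ 16).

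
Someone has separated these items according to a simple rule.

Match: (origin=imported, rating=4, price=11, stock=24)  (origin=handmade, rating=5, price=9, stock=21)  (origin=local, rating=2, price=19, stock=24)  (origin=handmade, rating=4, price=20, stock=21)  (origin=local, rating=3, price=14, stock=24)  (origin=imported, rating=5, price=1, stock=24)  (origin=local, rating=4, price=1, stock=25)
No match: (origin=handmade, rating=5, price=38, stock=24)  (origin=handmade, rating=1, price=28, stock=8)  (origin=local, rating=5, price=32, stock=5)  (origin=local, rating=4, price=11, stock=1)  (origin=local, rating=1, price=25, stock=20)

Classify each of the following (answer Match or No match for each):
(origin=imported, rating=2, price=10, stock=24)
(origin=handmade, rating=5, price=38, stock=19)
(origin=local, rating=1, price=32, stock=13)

Match, No match, No match

Rule: stock ≥ 5 AND price ≤ 20. This holds for each 'Match' example and fails for each 'No match' one.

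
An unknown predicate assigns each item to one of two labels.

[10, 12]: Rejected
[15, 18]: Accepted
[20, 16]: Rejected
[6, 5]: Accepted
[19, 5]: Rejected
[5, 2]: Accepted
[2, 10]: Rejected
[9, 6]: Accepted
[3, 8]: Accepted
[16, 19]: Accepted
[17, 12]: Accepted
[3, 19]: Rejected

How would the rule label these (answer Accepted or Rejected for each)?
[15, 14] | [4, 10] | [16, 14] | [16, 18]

The distinguishing property — sum is odd — holds for all the 'Accepted' cases and none of the 'Rejected' cases.
[15, 14] — 15+14 = 29, hence Accepted. [4, 10] — 4+10 = 14, hence Rejected. [16, 14] — 16+14 = 30, hence Rejected. [16, 18] — 16+18 = 34, hence Rejected.

Accepted, Rejected, Rejected, Rejected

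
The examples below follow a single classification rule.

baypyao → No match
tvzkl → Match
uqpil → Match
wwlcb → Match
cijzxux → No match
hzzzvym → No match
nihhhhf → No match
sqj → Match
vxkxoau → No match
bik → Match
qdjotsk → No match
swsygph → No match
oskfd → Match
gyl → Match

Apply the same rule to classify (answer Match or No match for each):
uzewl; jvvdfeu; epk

The distinguishing property — length ≤ 5 — holds for all the 'Match' cases and none of the 'No match' cases.
uzewl: Match (length 5).
jvvdfeu: No match (length 7).
epk: Match (length 3).

Match, No match, Match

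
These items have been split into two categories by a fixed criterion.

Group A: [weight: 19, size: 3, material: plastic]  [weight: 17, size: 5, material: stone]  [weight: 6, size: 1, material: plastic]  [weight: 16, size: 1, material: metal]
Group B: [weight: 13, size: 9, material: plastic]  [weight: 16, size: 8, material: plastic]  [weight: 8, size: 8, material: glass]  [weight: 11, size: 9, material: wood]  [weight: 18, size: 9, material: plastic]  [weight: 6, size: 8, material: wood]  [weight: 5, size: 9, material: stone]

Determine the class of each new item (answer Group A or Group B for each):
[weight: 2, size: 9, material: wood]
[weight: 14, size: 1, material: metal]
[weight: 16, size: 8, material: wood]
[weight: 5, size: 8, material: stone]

Group B, Group A, Group B, Group B

A rule that fits every label: size ≤ 5 — true of each 'Group A' example, false of each 'Group B' one.
[weight: 2, size: 9, material: wood] — size = 9, hence Group B.
[weight: 14, size: 1, material: metal] — size = 1, hence Group A.
[weight: 16, size: 8, material: wood] — size = 8, hence Group B.
[weight: 5, size: 8, material: stone] — size = 8, hence Group B.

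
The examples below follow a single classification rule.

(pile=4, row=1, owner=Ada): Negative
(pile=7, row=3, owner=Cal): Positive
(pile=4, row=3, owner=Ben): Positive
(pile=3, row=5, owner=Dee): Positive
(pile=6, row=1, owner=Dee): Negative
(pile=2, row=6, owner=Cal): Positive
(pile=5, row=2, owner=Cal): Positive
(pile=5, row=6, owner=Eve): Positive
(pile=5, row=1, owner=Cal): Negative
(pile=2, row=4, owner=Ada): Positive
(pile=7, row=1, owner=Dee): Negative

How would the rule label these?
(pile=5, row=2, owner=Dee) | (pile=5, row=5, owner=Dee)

Positive, Positive

A rule that fits every label: row ≥ 2 — true of each 'Positive' example, false of each 'Negative' one.
(pile=5, row=2, owner=Dee): row = 2, qualifies → Positive.
(pile=5, row=5, owner=Dee): row = 5, qualifies → Positive.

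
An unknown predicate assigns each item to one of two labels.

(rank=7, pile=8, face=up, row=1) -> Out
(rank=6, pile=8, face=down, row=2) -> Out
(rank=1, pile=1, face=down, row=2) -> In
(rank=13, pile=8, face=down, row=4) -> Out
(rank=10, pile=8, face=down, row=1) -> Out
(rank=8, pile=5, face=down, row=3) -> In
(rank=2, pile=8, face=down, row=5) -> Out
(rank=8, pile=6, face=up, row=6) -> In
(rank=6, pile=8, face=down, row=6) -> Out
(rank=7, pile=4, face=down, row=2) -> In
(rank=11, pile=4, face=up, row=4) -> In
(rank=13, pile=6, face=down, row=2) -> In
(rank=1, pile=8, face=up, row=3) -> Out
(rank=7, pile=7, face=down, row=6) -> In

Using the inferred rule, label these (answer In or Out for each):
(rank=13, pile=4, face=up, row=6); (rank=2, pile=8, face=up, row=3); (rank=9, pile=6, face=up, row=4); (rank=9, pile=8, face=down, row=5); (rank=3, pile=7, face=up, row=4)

Rule: pile ≤ 7. This holds for each 'In' example and fails for each 'Out' one.
(rank=13, pile=4, face=up, row=6) — pile = 4, hence In. (rank=2, pile=8, face=up, row=3) — pile = 8, hence Out. (rank=9, pile=6, face=up, row=4) — pile = 6, hence In. (rank=9, pile=8, face=down, row=5) — pile = 8, hence Out. (rank=3, pile=7, face=up, row=4) — pile = 7, hence In.

In, Out, In, Out, In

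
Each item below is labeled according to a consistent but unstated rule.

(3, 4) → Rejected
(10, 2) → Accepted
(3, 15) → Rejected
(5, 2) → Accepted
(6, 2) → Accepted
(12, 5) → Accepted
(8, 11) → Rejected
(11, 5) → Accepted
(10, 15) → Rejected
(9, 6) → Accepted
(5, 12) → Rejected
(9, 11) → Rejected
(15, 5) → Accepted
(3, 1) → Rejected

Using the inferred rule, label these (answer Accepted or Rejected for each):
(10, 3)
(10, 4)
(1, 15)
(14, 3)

The distinguishing property — first > second AND sum ≥ 7 — holds for all the 'Accepted' cases and none of the 'Rejected' cases.
(10, 3) — 10 > 3, 10+3 = 13, hence Accepted.
(10, 4) — 10 > 4, 10+4 = 14, hence Accepted.
(1, 15) — 1 < 15, 1+15 = 16, hence Rejected.
(14, 3) — 14 > 3, 14+3 = 17, hence Accepted.

Accepted, Accepted, Rejected, Accepted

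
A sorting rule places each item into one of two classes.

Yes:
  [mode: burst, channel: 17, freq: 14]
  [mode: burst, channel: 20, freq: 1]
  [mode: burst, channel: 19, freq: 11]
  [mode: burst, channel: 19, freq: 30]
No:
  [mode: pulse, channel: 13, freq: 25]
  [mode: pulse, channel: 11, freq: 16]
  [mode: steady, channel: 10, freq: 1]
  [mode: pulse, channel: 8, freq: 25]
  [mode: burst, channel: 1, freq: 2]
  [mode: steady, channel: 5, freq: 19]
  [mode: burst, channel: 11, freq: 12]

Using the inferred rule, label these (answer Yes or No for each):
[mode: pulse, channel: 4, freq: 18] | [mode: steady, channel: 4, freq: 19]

Every 'Yes' example satisfies: channel ≥ 17. None of the 'No' examples do.
[mode: pulse, channel: 4, freq: 18] — channel = 4, hence No.
[mode: steady, channel: 4, freq: 19] — channel = 4, hence No.

No, No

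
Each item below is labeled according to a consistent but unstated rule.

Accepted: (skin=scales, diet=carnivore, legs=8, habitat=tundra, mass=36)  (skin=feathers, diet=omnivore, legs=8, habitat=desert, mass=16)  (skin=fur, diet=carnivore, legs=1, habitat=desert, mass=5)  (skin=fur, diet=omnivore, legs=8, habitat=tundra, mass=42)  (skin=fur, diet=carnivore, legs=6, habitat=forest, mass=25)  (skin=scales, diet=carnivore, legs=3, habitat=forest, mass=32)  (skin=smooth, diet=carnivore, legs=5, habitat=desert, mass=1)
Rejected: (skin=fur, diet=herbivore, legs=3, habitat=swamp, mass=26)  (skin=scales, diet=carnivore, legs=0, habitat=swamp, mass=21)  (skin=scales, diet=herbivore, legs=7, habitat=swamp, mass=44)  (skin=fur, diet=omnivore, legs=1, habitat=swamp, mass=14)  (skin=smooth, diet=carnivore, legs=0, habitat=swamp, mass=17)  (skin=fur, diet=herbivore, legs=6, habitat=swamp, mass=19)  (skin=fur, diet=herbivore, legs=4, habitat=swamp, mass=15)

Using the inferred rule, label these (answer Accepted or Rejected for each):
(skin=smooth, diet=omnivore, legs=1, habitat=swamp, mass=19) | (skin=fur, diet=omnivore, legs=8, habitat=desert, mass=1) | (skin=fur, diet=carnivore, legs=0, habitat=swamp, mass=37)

Rejected, Accepted, Rejected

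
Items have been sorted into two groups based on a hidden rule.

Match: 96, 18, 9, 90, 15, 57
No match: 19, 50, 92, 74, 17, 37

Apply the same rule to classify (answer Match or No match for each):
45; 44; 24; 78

Match, No match, Match, Match

The distinguishing property — multiple of 3 — holds for all the 'Match' cases and none of the 'No match' cases.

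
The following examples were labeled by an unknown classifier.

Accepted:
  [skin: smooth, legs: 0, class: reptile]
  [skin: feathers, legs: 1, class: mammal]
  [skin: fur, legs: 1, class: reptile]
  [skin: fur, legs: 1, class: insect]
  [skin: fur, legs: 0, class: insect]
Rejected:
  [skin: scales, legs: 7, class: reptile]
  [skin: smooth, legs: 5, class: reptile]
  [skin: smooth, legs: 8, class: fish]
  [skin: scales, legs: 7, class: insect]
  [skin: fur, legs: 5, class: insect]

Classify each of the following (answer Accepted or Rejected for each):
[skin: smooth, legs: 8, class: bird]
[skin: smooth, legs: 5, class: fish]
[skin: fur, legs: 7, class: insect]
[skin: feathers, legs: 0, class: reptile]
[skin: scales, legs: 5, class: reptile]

Rejected, Rejected, Rejected, Accepted, Rejected

All 'Accepted' examples share one property — legs ≤ 1 — and every 'Rejected' example lacks it.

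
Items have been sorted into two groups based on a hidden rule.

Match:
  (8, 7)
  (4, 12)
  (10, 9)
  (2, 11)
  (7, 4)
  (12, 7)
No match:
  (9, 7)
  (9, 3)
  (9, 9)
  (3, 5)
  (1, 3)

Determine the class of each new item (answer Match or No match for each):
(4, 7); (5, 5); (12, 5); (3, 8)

The classifier is using: product is even.
(4, 7) — 4·7 = 28, hence Match. (5, 5) — 5·5 = 25, hence No match. (12, 5) — 12·5 = 60, hence Match. (3, 8) — 3·8 = 24, hence Match.

Match, No match, Match, Match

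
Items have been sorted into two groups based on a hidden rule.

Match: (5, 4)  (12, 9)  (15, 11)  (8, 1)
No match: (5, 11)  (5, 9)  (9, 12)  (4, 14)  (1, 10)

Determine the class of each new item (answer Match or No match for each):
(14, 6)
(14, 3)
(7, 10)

Match, Match, No match

The rule appears to be: first > second.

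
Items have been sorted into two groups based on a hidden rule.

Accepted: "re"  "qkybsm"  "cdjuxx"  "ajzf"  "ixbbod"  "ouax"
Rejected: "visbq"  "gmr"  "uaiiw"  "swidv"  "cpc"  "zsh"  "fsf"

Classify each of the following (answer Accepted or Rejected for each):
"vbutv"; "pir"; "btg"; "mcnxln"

The classifier is using: even length.
"vbutv": Rejected (length 5). "pir": Rejected (length 3). "btg": Rejected (length 3). "mcnxln": Accepted (length 6).

Rejected, Rejected, Rejected, Accepted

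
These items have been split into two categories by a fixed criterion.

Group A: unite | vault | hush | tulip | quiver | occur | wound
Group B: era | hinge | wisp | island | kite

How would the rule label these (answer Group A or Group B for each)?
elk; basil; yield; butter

Every 'Group A' example satisfies: contains 'u'. None of the 'Group B' examples do.
elk: Group B (no 'u').
basil: Group B (no 'u').
yield: Group B (no 'u').
butter: Group A (has 'u').

Group B, Group B, Group B, Group A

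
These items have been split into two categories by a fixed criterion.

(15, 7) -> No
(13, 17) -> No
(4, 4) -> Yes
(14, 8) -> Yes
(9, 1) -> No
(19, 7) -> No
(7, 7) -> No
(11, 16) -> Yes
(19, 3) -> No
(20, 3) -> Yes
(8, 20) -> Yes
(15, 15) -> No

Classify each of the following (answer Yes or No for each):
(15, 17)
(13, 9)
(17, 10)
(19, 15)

No, No, Yes, No

Every 'Yes' example satisfies: product is even. None of the 'No' examples do.
(15, 17): 15·17 = 255 — doesn't qualify, so No.
(13, 9): 13·9 = 117 — doesn't qualify, so No.
(17, 10): 17·10 = 170 — fits, so Yes.
(19, 15): 19·15 = 285 — doesn't qualify, so No.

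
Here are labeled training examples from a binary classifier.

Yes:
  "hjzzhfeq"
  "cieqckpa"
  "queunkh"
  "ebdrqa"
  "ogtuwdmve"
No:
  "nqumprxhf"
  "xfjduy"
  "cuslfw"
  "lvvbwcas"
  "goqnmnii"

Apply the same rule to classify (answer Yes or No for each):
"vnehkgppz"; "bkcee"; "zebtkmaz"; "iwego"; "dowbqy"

Yes, Yes, Yes, Yes, No

'Yes' ⟺ contains 'e'.
"vnehkgppz" — has 'e', hence Yes.
"bkcee" — has 'e', hence Yes.
"zebtkmaz" — has 'e', hence Yes.
"iwego" — has 'e', hence Yes.
"dowbqy" — no 'e', hence No.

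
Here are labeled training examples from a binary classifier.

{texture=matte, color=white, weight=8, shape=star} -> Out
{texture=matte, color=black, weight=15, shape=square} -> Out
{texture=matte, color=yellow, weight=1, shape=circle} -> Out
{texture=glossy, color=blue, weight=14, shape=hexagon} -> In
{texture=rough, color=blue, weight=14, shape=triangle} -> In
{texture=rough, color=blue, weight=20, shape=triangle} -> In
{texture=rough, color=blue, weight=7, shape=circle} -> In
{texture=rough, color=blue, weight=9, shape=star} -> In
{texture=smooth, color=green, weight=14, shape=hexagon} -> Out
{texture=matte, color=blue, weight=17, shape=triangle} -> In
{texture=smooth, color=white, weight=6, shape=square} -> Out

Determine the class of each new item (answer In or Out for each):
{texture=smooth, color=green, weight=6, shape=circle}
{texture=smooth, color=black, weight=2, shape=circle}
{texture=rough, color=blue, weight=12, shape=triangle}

Out, Out, In

A rule that fits every label: color is blue — true of each 'In' example, false of each 'Out' one.
{texture=smooth, color=green, weight=6, shape=circle}: Out (color is green).
{texture=smooth, color=black, weight=2, shape=circle}: Out (color is black).
{texture=rough, color=blue, weight=12, shape=triangle}: In (color is blue).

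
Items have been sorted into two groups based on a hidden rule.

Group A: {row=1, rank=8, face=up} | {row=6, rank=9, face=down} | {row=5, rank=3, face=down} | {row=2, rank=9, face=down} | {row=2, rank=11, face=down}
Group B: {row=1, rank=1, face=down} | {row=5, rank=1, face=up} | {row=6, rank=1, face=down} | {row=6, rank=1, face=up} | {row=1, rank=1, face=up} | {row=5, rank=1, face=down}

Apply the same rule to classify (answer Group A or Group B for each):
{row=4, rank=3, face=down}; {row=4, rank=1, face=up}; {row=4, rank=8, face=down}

The distinguishing property — rank ≥ 3 — holds for all the 'Group A' cases and none of the 'Group B' cases.
{row=4, rank=3, face=down} — rank = 3, hence Group A. {row=4, rank=1, face=up} — rank = 1, hence Group B. {row=4, rank=8, face=down} — rank = 8, hence Group A.

Group A, Group B, Group A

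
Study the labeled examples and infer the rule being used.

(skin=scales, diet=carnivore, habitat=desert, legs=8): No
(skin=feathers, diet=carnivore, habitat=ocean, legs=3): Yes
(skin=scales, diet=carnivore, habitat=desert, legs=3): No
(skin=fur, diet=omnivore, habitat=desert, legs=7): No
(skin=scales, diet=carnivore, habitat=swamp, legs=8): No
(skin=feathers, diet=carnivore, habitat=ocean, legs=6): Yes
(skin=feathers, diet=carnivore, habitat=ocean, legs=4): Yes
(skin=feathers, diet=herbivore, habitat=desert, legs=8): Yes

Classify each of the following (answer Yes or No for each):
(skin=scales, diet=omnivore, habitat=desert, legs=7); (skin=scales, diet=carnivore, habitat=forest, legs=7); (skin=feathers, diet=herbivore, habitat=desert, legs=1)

The rule appears to be: skin is feathers.
(skin=scales, diet=omnivore, habitat=desert, legs=7): No (skin is scales). (skin=scales, diet=carnivore, habitat=forest, legs=7): No (skin is scales). (skin=feathers, diet=herbivore, habitat=desert, legs=1): Yes (skin is feathers).

No, No, Yes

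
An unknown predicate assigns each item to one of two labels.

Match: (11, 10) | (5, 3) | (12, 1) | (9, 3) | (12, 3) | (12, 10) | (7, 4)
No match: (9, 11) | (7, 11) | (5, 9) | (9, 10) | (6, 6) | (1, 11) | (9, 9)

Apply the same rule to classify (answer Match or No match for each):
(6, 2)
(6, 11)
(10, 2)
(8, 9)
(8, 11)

Every 'Match' example satisfies: first > second. None of the 'No match' examples do.
(6, 2): 6 > 2 — meets the rule, so Match. (6, 11): 6 < 11 — fails the rule, so No match. (10, 2): 10 > 2 — meets the rule, so Match. (8, 9): 8 < 9 — fails the rule, so No match. (8, 11): 8 < 11 — fails the rule, so No match.

Match, No match, Match, No match, No match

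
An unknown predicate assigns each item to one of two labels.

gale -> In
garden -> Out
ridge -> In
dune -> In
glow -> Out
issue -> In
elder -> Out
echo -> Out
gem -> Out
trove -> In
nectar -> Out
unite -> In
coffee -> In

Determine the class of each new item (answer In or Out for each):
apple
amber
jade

In, Out, In

All 'In' examples share one property — ends with 'e' — and every 'Out' example lacks it.
apple: In (ends with 'e').
amber: Out (ends with 'r').
jade: In (ends with 'e').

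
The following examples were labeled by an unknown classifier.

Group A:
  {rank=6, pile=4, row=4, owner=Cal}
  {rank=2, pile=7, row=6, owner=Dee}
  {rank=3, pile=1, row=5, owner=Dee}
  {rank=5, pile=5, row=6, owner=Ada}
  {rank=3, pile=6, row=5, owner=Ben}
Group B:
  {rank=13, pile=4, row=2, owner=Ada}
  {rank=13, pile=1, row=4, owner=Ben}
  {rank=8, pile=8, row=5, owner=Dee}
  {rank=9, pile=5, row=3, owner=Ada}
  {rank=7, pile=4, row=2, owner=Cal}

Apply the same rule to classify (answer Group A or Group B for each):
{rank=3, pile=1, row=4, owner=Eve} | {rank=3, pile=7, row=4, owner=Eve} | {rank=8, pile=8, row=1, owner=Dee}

All 'Group A' examples share one property — rank ≤ 6 — and every 'Group B' example lacks it.
{rank=3, pile=1, row=4, owner=Eve}: rank = 3 — passes, so Group A.
{rank=3, pile=7, row=4, owner=Eve}: rank = 3 — passes, so Group A.
{rank=8, pile=8, row=1, owner=Dee}: rank = 8 — does not pass, so Group B.

Group A, Group A, Group B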